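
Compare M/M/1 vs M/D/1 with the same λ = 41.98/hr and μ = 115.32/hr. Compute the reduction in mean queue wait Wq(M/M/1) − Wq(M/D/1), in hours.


ρ = 41.98/115.32 = 0.3640
Wq(M/M/1) = ρ/(μ−λ) = 0.3640/73.34 = 0.004964 hr
Wq(M/D/1) = ρ/(2(μ−λ)) = 0.002482 hr
Savings = 0.004964 − 0.002482 = 0.002482 hr

Final: 0.002482 hr


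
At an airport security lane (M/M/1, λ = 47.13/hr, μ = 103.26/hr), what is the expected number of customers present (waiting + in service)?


ρ = λ/μ = 47.13/103.26 = 0.4564
L = ρ/(1−ρ) = 0.4564/(1 − 0.4564) = 0.4564/0.5436 = 0.8397

Final: 0.8397


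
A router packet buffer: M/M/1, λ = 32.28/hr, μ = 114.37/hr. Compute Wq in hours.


ρ = 32.28/114.37 = 0.2822
Wq = ρ/(μ−λ) = 0.2822/(114.37 − 32.28) = 0.2822/82.09 = 0.003438 hr

Final: 0.003438 hr


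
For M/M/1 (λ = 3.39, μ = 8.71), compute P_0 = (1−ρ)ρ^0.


ρ = 3.39/8.71 = 0.3892
P_n = (1−ρ)·ρ^n = (1 − 0.3892)·0.3892^0 = 0.6108·1.000000 = 0.610792

Final: 0.610792


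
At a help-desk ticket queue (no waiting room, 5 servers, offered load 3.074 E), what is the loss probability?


B(c,a) = (a^c/c!) / Σ_{k=0}^{c} a^k/k!
a^5/5! = 2.287379
Σ terms (k=0..5): 1.00000 + 3.07400 + 4.72474 + 4.84128 + 3.72052 + 2.28738 = 19.647923
B = 2.287379/19.647923 = 0.116418

Final: 0.116418


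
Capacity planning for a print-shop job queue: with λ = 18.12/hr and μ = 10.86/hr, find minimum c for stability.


Stability requires cμ > λ ⇔ c > λ/μ.
λ/μ = 18.12/10.86 = 1.6685
Minimum integer c = ⌊1.6685⌋ + 1 = 2
Check: 2·10.86 = 21.72 > 18.12, while 1·10.86 = 10.86 ≤ 18.12

Final: 2 servers


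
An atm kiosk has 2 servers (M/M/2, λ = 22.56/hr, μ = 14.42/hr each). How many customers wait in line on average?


a = λ/μ = 1.5645; ρ = a/2 = 0.7822
P₀ = 0.122179
Lq = P₀·a^c·ρ / (c!·(1−ρ)²) = 0.122179·2.44764·0.7822/(2·0.04742)
= 2.46677

Final: 2.46677


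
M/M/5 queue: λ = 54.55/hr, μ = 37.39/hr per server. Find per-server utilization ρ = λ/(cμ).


ρ = λ/(cμ) = 54.55/(5·37.39) = 54.55/186.95 = 0.2918

Final: 0.2918


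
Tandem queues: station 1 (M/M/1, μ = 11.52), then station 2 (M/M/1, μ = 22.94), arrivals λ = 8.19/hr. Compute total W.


Each node sees arrival rate λ = 8.19/hr (tandem ⇒ throughput preserved).
W₁ = 1/(μ₁−λ) = 1/(11.52−8.19) = 0.30030 hr
W₂ = 1/(μ₂−λ) = 1/(22.94−8.19) = 0.06780 hr
W_total = W₁ + W₂ = 0.30030 + 0.06780 = 0.36810 hr

Final: 0.36810 hr


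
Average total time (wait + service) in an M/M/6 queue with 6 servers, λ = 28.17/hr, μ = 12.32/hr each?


a = 2.2865; ρ = 0.3811; P₀ = 0.101281
Lq = P₀·a^c·ρ/(c!(1−ρ)²) = 0.02000
Wq = Lq/λ = 0.02000/28.17 = 0.0007100 hr
W = Wq + 1/μ = 0.0007100 + 0.08117 = 0.08188 hr

Final: 0.08188 hr


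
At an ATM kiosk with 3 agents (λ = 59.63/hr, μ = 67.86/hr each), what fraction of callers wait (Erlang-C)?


a = λ/μ = 0.8787; ρ = a/3 = 0.2929
P₀ = 0.412418 (from M/M/c formula)
C(c,a) = [a^c/(c!(1−ρ))]·P₀ = [0.67850/(6·0.7071)]·0.412418
= 0.15993·0.412418 = 0.065957

Final: 0.065957


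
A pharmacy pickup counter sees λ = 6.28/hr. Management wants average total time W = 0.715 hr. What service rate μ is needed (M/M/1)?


W = 1/(μ−λ) ⇒ μ − λ = 1/W = 1/0.715 = 1.3986
μ = λ + 1/W = 6.28 + 1.3986 = 7.6786 per hr

Final: 7.6786 /hr


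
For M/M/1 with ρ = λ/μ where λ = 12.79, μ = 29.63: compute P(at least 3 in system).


ρ = 12.79/29.63 = 0.4317
P(N ≥ n) = ρ^n = 0.4317^3 = 0.080430

Final: 0.080430


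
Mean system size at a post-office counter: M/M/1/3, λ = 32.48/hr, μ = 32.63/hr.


ρ = 32.48/32.63 = 0.9954
L = ρ[1 − (K+1)ρ^K + Kρ^(K+1)] / [(1−ρ)(1−ρ^(K+1))]
Numerator: 0.9954·(1 − 4·0.986272 + 3·0.981738) = 0.0001254
Denominator: (0.004597)·(0.018262) = 0.00008395
L = 0.0001254/0.00008395 = 1.4942

Final: 1.4942


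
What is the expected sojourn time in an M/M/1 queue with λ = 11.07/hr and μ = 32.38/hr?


W = 1/(μ−λ) = 1/(32.38 − 11.07) = 1/21.31 = 0.04693 hr

Final: 0.04693 hr


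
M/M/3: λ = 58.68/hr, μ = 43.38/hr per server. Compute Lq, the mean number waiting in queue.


a = λ/μ = 1.3527; ρ = a/3 = 0.4509
P₀ = 0.248826
Lq = P₀·a^c·ρ / (c!·(1−ρ)²) = 0.248826·2.47515·0.4509/(6·0.30151)
= 0.15350

Final: 0.15350


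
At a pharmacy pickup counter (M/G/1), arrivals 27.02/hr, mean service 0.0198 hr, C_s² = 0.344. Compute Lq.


ρ = λ·E[S] = 27.02·0.0198 = 0.5350
Lq = ρ²(1+C_s²)/(2(1−ρ)) = 0.2862·(1+0.344)/(2·0.4650)
= 0.2862·1.3440/0.9300 = 0.41363

Final: 0.41363


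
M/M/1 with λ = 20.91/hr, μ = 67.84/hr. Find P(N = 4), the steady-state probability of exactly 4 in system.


ρ = 20.91/67.84 = 0.3082
P_n = (1−ρ)·ρ^n = (1 − 0.3082)·0.3082^4 = 0.6918·0.009026 = 0.006244

Final: 0.006244


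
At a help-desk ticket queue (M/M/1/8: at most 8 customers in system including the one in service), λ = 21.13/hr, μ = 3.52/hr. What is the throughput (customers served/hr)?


ρ = 6.0028; P_K = (1−ρ)ρ^8/(1−ρ^9) = 0.833412
λ_eff = λ(1 − P_K) = 21.13·(1 − 0.833412) = 21.13·0.166588 = 3.5200 /hr

Final: 3.5200 /hr


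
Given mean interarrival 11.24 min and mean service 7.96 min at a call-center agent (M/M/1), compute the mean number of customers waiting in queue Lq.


λ = 60/11.24 = 5.3381 /hr
μ = 60/7.96 = 7.5377 /hr
ρ = λ/μ = 5.3381/7.5377 = 0.7082
Lq = ρ²/(1−ρ) = 0.5015/0.2918 = 1.7186

Final: 1.7186


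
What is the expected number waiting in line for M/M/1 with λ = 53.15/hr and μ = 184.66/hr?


ρ = 53.15/184.66 = 0.2878
Lq = ρ²/(1−ρ) = 0.08284/0.7122 = 0.1163

Final: 0.1163


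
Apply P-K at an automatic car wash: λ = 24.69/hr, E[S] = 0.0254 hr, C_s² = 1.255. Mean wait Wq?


ρ = λ·E[S] = 24.69·0.0254 = 0.6271
E[S²] = E[S]²(1+C_s²) = 0.0254²·(1+1.255) = 0.001455
Wq = λ·E[S²]/(2(1−ρ)) = 24.69·0.001455/(2·0.3729) = 0.04817 hr

Final: 0.04817 hr


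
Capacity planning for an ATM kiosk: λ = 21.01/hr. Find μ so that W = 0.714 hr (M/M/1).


W = 1/(μ−λ) ⇒ μ − λ = 1/W = 1/0.714 = 1.4006
μ = λ + 1/W = 21.01 + 1.4006 = 22.4106 per hr

Final: 22.4106 /hr


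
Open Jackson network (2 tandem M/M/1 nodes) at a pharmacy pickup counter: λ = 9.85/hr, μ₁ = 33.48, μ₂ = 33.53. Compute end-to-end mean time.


Each node sees arrival rate λ = 9.85/hr (tandem ⇒ throughput preserved).
W₁ = 1/(μ₁−λ) = 1/(33.48−9.85) = 0.04232 hr
W₂ = 1/(μ₂−λ) = 1/(33.53−9.85) = 0.04223 hr
W_total = W₁ + W₂ = 0.04232 + 0.04223 = 0.08455 hr

Final: 0.08455 hr


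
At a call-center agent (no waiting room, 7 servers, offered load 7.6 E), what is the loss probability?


B(c,a) = (a^c/c!) / Σ_{k=0}^{c} a^k/k!
a^7/7! = 290.579257
Σ terms (k=0..7): 1.00000 + 7.60000 + 28.88000 + 73.16267 + 139.00907 + 211.29378 + 267.63879 + 290.57926 = 1019.163562
B = 290.579257/1019.163562 = 0.285115

Final: 0.285115


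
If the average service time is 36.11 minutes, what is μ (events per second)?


μ = 1/(service time) in consistent units.
1 second = 0.0166667 min, so μ = 0.0166667/36.11 = 0.0004616 per second

Final: 0.0004616 /sec


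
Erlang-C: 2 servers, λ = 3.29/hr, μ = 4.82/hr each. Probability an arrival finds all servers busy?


a = λ/μ = 0.6826; ρ = a/2 = 0.3413
P₀ = 0.491106 (from M/M/c formula)
C(c,a) = [a^c/(c!(1−ρ))]·P₀ = [0.46591/(2·0.6587)]·0.491106
= 0.35365·0.491106 = 0.173679

Final: 0.173679


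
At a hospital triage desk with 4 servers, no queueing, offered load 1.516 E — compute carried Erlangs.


B(4,1.516) = 0.049281 (Erlang-B)
Carried load = a(1 − B) = 1.516·(1 − 0.049281) = 1.516·0.950719 = 1.4413 E

Final: 1.4413 Erlangs


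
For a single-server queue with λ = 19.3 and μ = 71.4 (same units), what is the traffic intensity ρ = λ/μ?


ρ = λ/μ = 19.3/71.4 = 0.2703

Final: 0.2703


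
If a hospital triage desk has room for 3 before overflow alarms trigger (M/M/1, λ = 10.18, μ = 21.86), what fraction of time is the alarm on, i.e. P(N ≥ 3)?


ρ = 10.18/21.86 = 0.4657
P(N ≥ n) = ρ^n = 0.4657^3 = 0.100993

Final: 0.100993


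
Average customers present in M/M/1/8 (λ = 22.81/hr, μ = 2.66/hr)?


ρ = 22.81/2.66 = 8.5752
L = ρ[1 − (K+1)ρ^K + Kρ^(K+1)] / [(1−ρ)(1−ρ^(K+1))]
Numerator: 8.5752·(1 − 9·29238102.829286 + 8·250722227.645115) = 14943421802.130293
Denominator: (-7.5752)·(-250722226.645115) = 1899267995.074840
L = 14943421802.130293/1899267995.074840 = 7.8680

Final: 7.8680


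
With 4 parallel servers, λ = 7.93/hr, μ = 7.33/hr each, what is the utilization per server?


ρ = λ/(cμ) = 7.93/(4·7.33) = 7.93/29.32 = 0.2705

Final: 0.2705


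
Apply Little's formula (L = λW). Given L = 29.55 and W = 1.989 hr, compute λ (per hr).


λ = L/W = 29.55/1.989 = 14.8567 /hr

Final: 14.8567 /hr


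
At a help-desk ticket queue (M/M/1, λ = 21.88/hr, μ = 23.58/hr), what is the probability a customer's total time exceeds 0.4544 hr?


W ~ Exponential(μ−λ) for M/M/1.
μ − λ = 23.58 − 21.88 = 1.7000
P(W > t) = e^{−(μ−λ)t} = e^{−0.7725} = 0.461866

Final: 0.461866


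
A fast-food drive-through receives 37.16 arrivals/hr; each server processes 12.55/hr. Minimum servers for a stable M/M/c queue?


Stability requires cμ > λ ⇔ c > λ/μ.
λ/μ = 37.16/12.55 = 2.9610
Minimum integer c = ⌊2.9610⌋ + 1 = 3
Check: 3·12.55 = 37.65 > 37.16, while 2·12.55 = 25.10 ≤ 37.16

Final: 3 servers


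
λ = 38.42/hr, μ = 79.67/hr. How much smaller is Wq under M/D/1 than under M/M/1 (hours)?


ρ = 38.42/79.67 = 0.4822
Wq(M/M/1) = ρ/(μ−λ) = 0.4822/41.25 = 0.01169 hr
Wq(M/D/1) = ρ/(2(μ−λ)) = 0.005845 hr
Savings = 0.01169 − 0.005845 = 0.005845 hr

Final: 0.005845 hr


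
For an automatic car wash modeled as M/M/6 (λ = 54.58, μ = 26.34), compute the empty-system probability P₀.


a = λ/μ = 54.58/26.34 = 2.0721; ρ = a/c = 0.3454
Σ_{k=0}^{5} a^k/k! (terms k=0..5) = 1.00000 + 2.07213 + 2.14687 + 1.48287 + 0.76817 + 0.31835 = 7.78840
Tail: a^6/(6!(1−ρ)) = 79.16014/(720·0.6546) = 0.16795
P₀ = 1/(7.78840 + 0.16795) = 1/7.95634 = 0.125686

Final: 0.125686


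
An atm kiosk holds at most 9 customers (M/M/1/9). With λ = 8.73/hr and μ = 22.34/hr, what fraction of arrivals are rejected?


ρ = λ/μ = 8.73/22.34 = 0.3908
P_K = (1−ρ)ρ^K/(1−ρ^(K+1)) = (0.6092·0.0002125)/(1 − 0.00008304)
= 0.0001295/0.999917 = 0.0001295

Final: 0.0001295


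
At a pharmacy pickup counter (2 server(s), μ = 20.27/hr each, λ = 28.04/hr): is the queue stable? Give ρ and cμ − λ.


Total capacity cμ = 2·20.27 = 40.54/hr
ρ = λ/(cμ) = 28.04/40.54 = 0.6917
Stable ⇔ ρ < 1: YES
Spare capacity = cμ − λ = 40.54 − 28.04 = 12.50/hr

Final: ρ = 0.6917; stable; margin = 12.50/hr


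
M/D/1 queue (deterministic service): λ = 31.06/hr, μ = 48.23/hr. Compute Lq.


ρ = 31.06/48.23 = 0.6440
M/D/1: Lq = ρ²/(2(1−ρ)) = 0.4147/(2·0.3560) = 0.58249

Final: 0.58249


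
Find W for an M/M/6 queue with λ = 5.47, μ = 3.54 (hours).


a = 1.5452; ρ = 0.2575; P₀ = 0.213205
Lq = P₀·a^c·ρ/(c!(1−ρ)²) = 0.001883
Wq = Lq/λ = 0.001883/5.47 = 0.0003442 hr
W = Wq + 1/μ = 0.0003442 + 0.28249 = 0.28283 hr

Final: 0.28283 hr


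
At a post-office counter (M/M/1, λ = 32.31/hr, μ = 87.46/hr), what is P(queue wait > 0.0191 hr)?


ρ = 32.31/87.46 = 0.3694
P(Wq > t) = ρ·e^{−(μ−λ)t} = 0.3694·e^{−1.0534}
= 0.3694·0.348762 = 0.128842

Final: 0.128842


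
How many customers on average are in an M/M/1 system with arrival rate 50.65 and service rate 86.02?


ρ = λ/μ = 50.65/86.02 = 0.5888
L = ρ/(1−ρ) = 0.5888/(1 − 0.5888) = 0.5888/0.4112 = 1.4320

Final: 1.4320


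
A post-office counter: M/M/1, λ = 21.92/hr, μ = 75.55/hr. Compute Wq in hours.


ρ = 21.92/75.55 = 0.2901
Wq = ρ/(μ−λ) = 0.2901/(75.55 − 21.92) = 0.2901/53.63 = 0.005410 hr

Final: 0.005410 hr


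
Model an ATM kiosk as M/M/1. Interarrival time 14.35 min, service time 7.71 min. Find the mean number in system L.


λ = 60/14.35 = 4.1812 /hr
μ = 60/7.71 = 7.7821 /hr
ρ = λ/μ = 4.1812/7.7821 = 0.5373
L = ρ/(1−ρ) = 0.5373/0.4627 = 1.1611

Final: 1.1611


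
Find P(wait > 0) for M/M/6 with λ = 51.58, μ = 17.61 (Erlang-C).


a = λ/μ = 2.9290; ρ = a/6 = 0.4882
P₀ = 0.052678 (from M/M/c formula)
C(c,a) = [a^c/(c!(1−ρ))]·P₀ = [631.43971/(720·0.5118)]·0.052678
= 1.71346·0.052678 = 0.090261

Final: 0.090261


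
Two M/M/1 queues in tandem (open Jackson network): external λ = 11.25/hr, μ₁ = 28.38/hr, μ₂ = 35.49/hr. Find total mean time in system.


Each node sees arrival rate λ = 11.25/hr (tandem ⇒ throughput preserved).
W₁ = 1/(μ₁−λ) = 1/(28.38−11.25) = 0.05838 hr
W₂ = 1/(μ₂−λ) = 1/(35.49−11.25) = 0.04125 hr
W_total = W₁ + W₂ = 0.05838 + 0.04125 = 0.09963 hr

Final: 0.09963 hr


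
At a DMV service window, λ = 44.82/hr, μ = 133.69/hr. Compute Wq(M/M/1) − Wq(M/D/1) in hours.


ρ = 44.82/133.69 = 0.3353
Wq(M/M/1) = ρ/(μ−λ) = 0.3353/88.87 = 0.003772 hr
Wq(M/D/1) = ρ/(2(μ−λ)) = 0.001886 hr
Savings = 0.003772 − 0.001886 = 0.001886 hr

Final: 0.001886 hr


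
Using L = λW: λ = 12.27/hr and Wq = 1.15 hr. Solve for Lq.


Lq = λWq = 12.27·1.15 = 14.1105

Final: 14.1105


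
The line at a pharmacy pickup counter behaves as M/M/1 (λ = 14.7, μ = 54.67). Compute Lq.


ρ = 14.7/54.67 = 0.2689
Lq = ρ²/(1−ρ) = 0.07230/0.7311 = 0.09889

Final: 0.09889


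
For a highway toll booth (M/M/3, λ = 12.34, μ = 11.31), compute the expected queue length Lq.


a = λ/μ = 1.0911; ρ = a/3 = 0.3637
P₀ = 0.330416
Lq = P₀·a^c·ρ / (c!·(1−ρ)²) = 0.330416·1.29885·0.3637/(6·0.40489)
= 0.06425

Final: 0.06425


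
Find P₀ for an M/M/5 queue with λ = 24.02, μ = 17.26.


a = λ/μ = 24.02/17.26 = 1.3917; ρ = a/c = 0.2783
Σ_{k=0}^{4} a^k/k! (terms k=0..4) = 1.00000 + 1.39166 + 0.96835 + 0.44921 + 0.15629 = 3.96550
Tail: a^5/(5!(1−ρ)) = 5.21989/(120·0.7217) = 0.06028
P₀ = 1/(3.96550 + 0.06028) = 1/4.02578 = 0.248399

Final: 0.248399


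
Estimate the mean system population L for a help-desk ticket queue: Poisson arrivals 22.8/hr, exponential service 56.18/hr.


ρ = λ/μ = 22.8/56.18 = 0.4058
L = ρ/(1−ρ) = 0.4058/(1 − 0.4058) = 0.4058/0.5942 = 0.6830

Final: 0.6830


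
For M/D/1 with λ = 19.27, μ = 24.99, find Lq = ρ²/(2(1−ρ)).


ρ = 19.27/24.99 = 0.7711
M/D/1: Lq = ρ²/(2(1−ρ)) = 0.5946/(2·0.2289) = 1.29889

Final: 1.29889


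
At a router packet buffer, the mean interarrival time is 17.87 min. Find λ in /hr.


λ = 1/(interarrival time) in consistent units.
1 hour = 60 min, so λ = 60/17.87 = 3.3576 per hour

Final: 3.3576 /hr


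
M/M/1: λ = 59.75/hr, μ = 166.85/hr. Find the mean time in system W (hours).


W = 1/(μ−λ) = 1/(166.85 − 59.75) = 1/107.10 = 0.009337 hr

Final: 0.009337 hr


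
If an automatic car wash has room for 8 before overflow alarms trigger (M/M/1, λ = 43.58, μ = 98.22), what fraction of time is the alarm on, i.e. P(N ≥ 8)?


ρ = 43.58/98.22 = 0.4437
P(N ≥ n) = ρ^n = 0.4437^8 = 0.001502

Final: 0.001502


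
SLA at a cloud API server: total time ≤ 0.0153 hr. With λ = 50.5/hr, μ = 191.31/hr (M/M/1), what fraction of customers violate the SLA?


W ~ Exponential(μ−λ) for M/M/1.
μ − λ = 191.31 − 50.5 = 140.8100
P(W > t) = e^{−(μ−λ)t} = e^{−2.1544} = 0.115974

Final: 0.115974


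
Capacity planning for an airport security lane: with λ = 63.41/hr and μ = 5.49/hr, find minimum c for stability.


Stability requires cμ > λ ⇔ c > λ/μ.
λ/μ = 63.41/5.49 = 11.5501
Minimum integer c = ⌊11.5501⌋ + 1 = 12
Check: 12·5.49 = 65.88 > 63.41, while 11·5.49 = 60.39 ≤ 63.41

Final: 12 servers


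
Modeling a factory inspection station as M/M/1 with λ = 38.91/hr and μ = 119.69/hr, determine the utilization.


ρ = λ/μ = 38.91/119.69 = 0.3251

Final: 0.3251


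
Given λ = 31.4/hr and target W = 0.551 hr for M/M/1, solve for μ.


W = 1/(μ−λ) ⇒ μ − λ = 1/W = 1/0.551 = 1.8149
μ = λ + 1/W = 31.4 + 1.8149 = 33.2149 per hr

Final: 33.2149 /hr


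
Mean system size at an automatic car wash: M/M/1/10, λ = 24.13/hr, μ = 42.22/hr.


ρ = 24.13/42.22 = 0.5715
L = ρ[1 − (K+1)ρ^K + Kρ^(K+1)] / [(1−ρ)(1−ρ^(K+1))]
Numerator: 0.5715·(1 − 11·0.003719 + 10·0.002125) = 0.560298
Denominator: (0.4285)·(0.997875) = 0.427559
L = 0.560298/0.427559 = 1.3105

Final: 1.3105


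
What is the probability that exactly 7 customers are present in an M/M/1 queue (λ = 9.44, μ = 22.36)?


ρ = 9.44/22.36 = 0.4222
P_n = (1−ρ)·ρ^n = (1 − 0.4222)·0.4222^7 = 0.5778·0.002391 = 0.001381

Final: 0.001381


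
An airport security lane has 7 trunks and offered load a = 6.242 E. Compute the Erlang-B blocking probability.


B(c,a) = (a^c/c!) / Σ_{k=0}^{c} a^k/k!
a^7/7! = 73.254754
Σ terms (k=0..7): 1.00000 + 6.24200 + 19.48128 + 40.53405 + 63.25339 + 78.96553 + 82.15048 + 73.25475 = 364.881492
B = 73.254754/364.881492 = 0.200763

Final: 0.200763


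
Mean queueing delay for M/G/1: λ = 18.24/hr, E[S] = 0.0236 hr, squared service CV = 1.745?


ρ = λ·E[S] = 18.24·0.0236 = 0.4305
E[S²] = E[S]²(1+C_s²) = 0.0236²·(1+1.745) = 0.001529
Wq = λ·E[S²]/(2(1−ρ)) = 18.24·0.001529/(2·0.5695) = 0.02448 hr

Final: 0.02448 hr


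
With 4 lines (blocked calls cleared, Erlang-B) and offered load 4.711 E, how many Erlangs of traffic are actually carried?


B(4,4.711) = 0.374806 (Erlang-B)
Carried load = a(1 − B) = 4.711·(1 − 0.374806) = 4.711·0.625194 = 2.9453 E

Final: 2.9453 Erlangs


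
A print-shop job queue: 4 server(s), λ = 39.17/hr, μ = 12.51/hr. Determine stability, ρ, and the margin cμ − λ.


Total capacity cμ = 4·12.51 = 50.04/hr
ρ = λ/(cμ) = 39.17/50.04 = 0.7828
Stable ⇔ ρ < 1: YES
Spare capacity = cμ − λ = 50.04 − 39.17 = 10.87/hr

Final: ρ = 0.7828; stable; margin = 10.87/hr


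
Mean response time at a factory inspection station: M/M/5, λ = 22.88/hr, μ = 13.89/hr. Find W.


a = 1.6472; ρ = 0.3294; P₀ = 0.192075
Lq = P₀·a^c·ρ/(c!(1−ρ)²) = 0.01422
Wq = Lq/λ = 0.01422/22.88 = 0.0006216 hr
W = Wq + 1/μ = 0.0006216 + 0.07199 = 0.07262 hr

Final: 0.07262 hr


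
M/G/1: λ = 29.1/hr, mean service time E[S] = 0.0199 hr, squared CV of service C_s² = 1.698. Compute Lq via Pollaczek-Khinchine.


ρ = λ·E[S] = 29.1·0.0199 = 0.5791
Lq = ρ²(1+C_s²)/(2(1−ρ)) = 0.3353·(1+1.698)/(2·0.4209)
= 0.3353·2.6980/0.8418 = 1.07477

Final: 1.07477


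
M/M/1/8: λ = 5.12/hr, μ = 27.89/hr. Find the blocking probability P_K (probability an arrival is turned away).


ρ = λ/μ = 5.12/27.89 = 0.1836
P_K = (1−ρ)ρ^K/(1−ρ^(K+1)) = (0.8164·0.000001290)/(1 − 0.0000002368)
= 0.000001053/1.000000 = 0.000001053

Final: 0.000001053


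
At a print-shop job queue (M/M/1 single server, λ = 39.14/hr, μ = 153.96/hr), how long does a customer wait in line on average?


ρ = 39.14/153.96 = 0.2542
Wq = ρ/(μ−λ) = 0.2542/(153.96 − 39.14) = 0.2542/114.82 = 0.002214 hr

Final: 0.002214 hr


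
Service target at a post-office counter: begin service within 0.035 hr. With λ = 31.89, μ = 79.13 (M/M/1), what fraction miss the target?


ρ = 31.89/79.13 = 0.4030
P(Wq > t) = ρ·e^{−(μ−λ)t} = 0.4030·e^{−1.6534}
= 0.4030·0.191398 = 0.077135

Final: 0.077135


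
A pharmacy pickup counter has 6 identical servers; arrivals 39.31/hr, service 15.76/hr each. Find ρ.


ρ = λ/(cμ) = 39.31/(6·15.76) = 39.31/94.56 = 0.4157

Final: 0.4157


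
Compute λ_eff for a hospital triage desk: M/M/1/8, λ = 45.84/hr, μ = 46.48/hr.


ρ = 0.9862; P_K = (1−ρ)ρ^8/(1−ρ^9) = 0.105049
λ_eff = λ(1 − P_K) = 45.84·(1 − 0.105049) = 45.84·0.894951 = 41.0245 /hr

Final: 41.0245 /hr


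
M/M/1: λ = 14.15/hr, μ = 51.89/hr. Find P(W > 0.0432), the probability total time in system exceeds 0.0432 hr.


W ~ Exponential(μ−λ) for M/M/1.
μ − λ = 51.89 − 14.15 = 37.7400
P(W > t) = e^{−(μ−λ)t} = e^{−1.6304} = 0.195857

Final: 0.195857


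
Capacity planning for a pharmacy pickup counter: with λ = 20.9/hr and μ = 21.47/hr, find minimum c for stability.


Stability requires cμ > λ ⇔ c > λ/μ.
λ/μ = 20.9/21.47 = 0.9735
Minimum integer c = ⌊0.9735⌋ + 1 = 1
Check: 1·21.47 = 21.47 > 20.9, while 0·21.47 = 0.00 ≤ 20.9

Final: 1 servers


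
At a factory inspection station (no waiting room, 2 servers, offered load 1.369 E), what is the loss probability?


B(c,a) = (a^c/c!) / Σ_{k=0}^{c} a^k/k!
a^2/2! = 0.937080
Σ terms (k=0..2): 1.00000 + 1.36900 + 0.93708 = 3.306081
B = 0.937080/3.306081 = 0.283442

Final: 0.283442


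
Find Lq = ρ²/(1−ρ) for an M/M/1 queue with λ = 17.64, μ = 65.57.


ρ = 17.64/65.57 = 0.2690
Lq = ρ²/(1−ρ) = 0.07237/0.7310 = 0.09901

Final: 0.09901


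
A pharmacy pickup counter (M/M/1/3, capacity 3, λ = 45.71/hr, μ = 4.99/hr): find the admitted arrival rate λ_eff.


ρ = 9.1603; P_K = (1−ρ)ρ^3/(1−ρ^4) = 0.890960
λ_eff = λ(1 − P_K) = 45.71·(1 − 0.890960) = 45.71·0.109040 = 4.9842 /hr

Final: 4.9842 /hr


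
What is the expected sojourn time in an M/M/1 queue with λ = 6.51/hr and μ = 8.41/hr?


W = 1/(μ−λ) = 1/(8.41 − 6.51) = 1/1.90 = 0.5263 hr

Final: 0.5263 hr


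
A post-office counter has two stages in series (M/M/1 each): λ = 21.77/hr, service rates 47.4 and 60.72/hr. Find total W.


Each node sees arrival rate λ = 21.77/hr (tandem ⇒ throughput preserved).
W₁ = 1/(μ₁−λ) = 1/(47.4−21.77) = 0.03902 hr
W₂ = 1/(μ₂−λ) = 1/(60.72−21.77) = 0.02567 hr
W_total = W₁ + W₂ = 0.03902 + 0.02567 = 0.06469 hr

Final: 0.06469 hr


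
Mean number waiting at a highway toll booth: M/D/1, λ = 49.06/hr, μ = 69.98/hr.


ρ = 49.06/69.98 = 0.7011
M/D/1: Lq = ρ²/(2(1−ρ)) = 0.4915/(2·0.2989) = 0.82203

Final: 0.82203


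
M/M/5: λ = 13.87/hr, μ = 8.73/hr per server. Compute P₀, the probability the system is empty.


a = λ/μ = 13.87/8.73 = 1.5888; ρ = a/c = 0.3178
Σ_{k=0}^{4} a^k/k! (terms k=0..4) = 1.00000 + 1.58877 + 1.26210 + 0.66840 + 0.26548 = 4.78476
Tail: a^5/(5!(1−ρ)) = 10.12304/(120·0.6822) = 0.12365
P₀ = 1/(4.78476 + 0.12365) = 1/4.90841 = 0.203732

Final: 0.203732


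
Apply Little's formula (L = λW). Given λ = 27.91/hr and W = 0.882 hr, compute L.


L = λW = 27.91·0.882 = 24.6166

Final: 24.6166


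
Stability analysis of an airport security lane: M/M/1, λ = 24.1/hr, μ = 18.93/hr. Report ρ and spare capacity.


Total capacity cμ = 1·18.93 = 18.93/hr
ρ = λ/(cμ) = 24.1/18.93 = 1.2731
Stable ⇔ ρ < 1: NO
Spare capacity = cμ − λ = 18.93 − 24.1 = -5.17/hr

Final: ρ = 1.2731; unstable; margin = -5.17/hr


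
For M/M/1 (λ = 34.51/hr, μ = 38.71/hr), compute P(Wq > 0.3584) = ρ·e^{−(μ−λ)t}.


ρ = 34.51/38.71 = 0.8915
P(Wq > t) = ρ·e^{−(μ−λ)t} = 0.8915·e^{−1.5053}
= 0.8915·0.221955 = 0.197873

Final: 0.197873


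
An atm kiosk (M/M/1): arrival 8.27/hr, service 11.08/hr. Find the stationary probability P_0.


ρ = 8.27/11.08 = 0.7464
P_n = (1−ρ)·ρ^n = (1 − 0.7464)·0.7464^0 = 0.2536·1.000000 = 0.253610

Final: 0.253610


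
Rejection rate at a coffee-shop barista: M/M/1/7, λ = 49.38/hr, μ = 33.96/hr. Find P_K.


ρ = λ/μ = 49.38/33.96 = 1.4541
P_K = (1−ρ)ρ^K/(1−ρ^(K+1)) = (-0.4541·13.743072)/(1 − 19.983301)
= -6.240229/-18.983301 = 0.328722

Final: 0.328722


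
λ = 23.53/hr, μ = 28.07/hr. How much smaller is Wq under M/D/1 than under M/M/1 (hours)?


ρ = 23.53/28.07 = 0.8383
Wq(M/M/1) = ρ/(μ−λ) = 0.8383/4.54 = 0.18464 hr
Wq(M/D/1) = ρ/(2(μ−λ)) = 0.09232 hr
Savings = 0.18464 − 0.09232 = 0.09232 hr

Final: 0.09232 hr


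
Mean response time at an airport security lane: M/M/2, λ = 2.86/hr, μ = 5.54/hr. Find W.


a = 0.5162; ρ = 0.2581; P₀ = 0.589670
Lq = P₀·a^c·ρ/(c!(1−ρ)²) = 0.03685
Wq = Lq/λ = 0.03685/2.86 = 0.01289 hr
W = Wq + 1/μ = 0.01289 + 0.18051 = 0.19339 hr

Final: 0.19339 hr


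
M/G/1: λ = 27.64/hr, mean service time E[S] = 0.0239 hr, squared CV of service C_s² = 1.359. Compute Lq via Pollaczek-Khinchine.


ρ = λ·E[S] = 27.64·0.0239 = 0.6606
Lq = ρ²(1+C_s²)/(2(1−ρ)) = 0.4364·(1+1.359)/(2·0.3394)
= 0.4364·2.3590/0.6788 = 1.51654

Final: 1.51654


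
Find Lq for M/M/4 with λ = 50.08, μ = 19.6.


a = λ/μ = 2.5551; ρ = a/4 = 0.6388
P₀ = 0.068890
Lq = P₀·a^c·ρ / (c!·(1−ρ)²) = 0.068890·42.62192·0.6388/(24·0.13048)
= 0.59892

Final: 0.59892


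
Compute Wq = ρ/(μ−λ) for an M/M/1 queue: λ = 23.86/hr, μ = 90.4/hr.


ρ = 23.86/90.4 = 0.2639
Wq = ρ/(μ−λ) = 0.2639/(90.4 − 23.86) = 0.2639/66.54 = 0.003967 hr

Final: 0.003967 hr


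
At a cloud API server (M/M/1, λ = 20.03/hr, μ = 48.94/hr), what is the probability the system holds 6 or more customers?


ρ = 20.03/48.94 = 0.4093
P(N ≥ n) = ρ^n = 0.4093^6 = 0.004700

Final: 0.004700


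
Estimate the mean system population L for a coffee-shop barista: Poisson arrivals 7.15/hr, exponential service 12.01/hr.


ρ = λ/μ = 7.15/12.01 = 0.5953
L = ρ/(1−ρ) = 0.5953/(1 − 0.5953) = 0.5953/0.4047 = 1.4712

Final: 1.4712


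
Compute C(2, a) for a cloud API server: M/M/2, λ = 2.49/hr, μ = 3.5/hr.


a = λ/μ = 0.7114; ρ = a/2 = 0.3557
P₀ = 0.475237 (from M/M/c formula)
C(c,a) = [a^c/(c!(1−ρ))]·P₀ = [0.50613/(2·0.6443)]·0.475237
= 0.39278·0.475237 = 0.186666

Final: 0.186666


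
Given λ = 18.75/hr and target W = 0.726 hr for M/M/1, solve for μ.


W = 1/(μ−λ) ⇒ μ − λ = 1/W = 1/0.726 = 1.3774
μ = λ + 1/W = 18.75 + 1.3774 = 20.1274 per hr

Final: 20.1274 /hr


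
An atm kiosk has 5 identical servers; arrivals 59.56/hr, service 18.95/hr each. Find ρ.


ρ = λ/(cμ) = 59.56/(5·18.95) = 59.56/94.75 = 0.6286

Final: 0.6286


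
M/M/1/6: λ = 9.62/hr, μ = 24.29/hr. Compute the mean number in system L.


ρ = 9.62/24.29 = 0.3960
L = ρ[1 − (K+1)ρ^K + Kρ^(K+1)] / [(1−ρ)(1−ρ^(K+1))]
Numerator: 0.3960·(1 − 7·0.003859 + 6·0.001528) = 0.388981
Denominator: (0.6040)·(0.998472) = 0.603029
L = 0.388981/0.603029 = 0.6450

Final: 0.6450


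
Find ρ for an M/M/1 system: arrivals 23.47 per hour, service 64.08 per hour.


ρ = λ/μ = 23.47/64.08 = 0.3663

Final: 0.3663


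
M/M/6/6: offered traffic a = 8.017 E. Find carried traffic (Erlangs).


B(6,8.017) = 0.390677 (Erlang-B)
Carried load = a(1 − B) = 8.017·(1 − 0.390677) = 8.017·0.609323 = 4.8849 E

Final: 4.8849 Erlangs


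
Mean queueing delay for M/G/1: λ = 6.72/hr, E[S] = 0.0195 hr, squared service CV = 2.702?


ρ = λ·E[S] = 6.72·0.0195 = 0.1310
E[S²] = E[S]²(1+C_s²) = 0.0195²·(1+2.702) = 0.001408
Wq = λ·E[S²]/(2(1−ρ)) = 6.72·0.001408/(2·0.8690) = 0.005443 hr

Final: 0.005443 hr


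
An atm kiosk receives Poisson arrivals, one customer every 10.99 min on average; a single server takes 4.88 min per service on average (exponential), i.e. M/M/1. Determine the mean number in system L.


λ = 60/10.99 = 5.4595 /hr
μ = 60/4.88 = 12.2951 /hr
ρ = λ/μ = 5.4595/12.2951 = 0.4440
L = ρ/(1−ρ) = 0.4440/0.5560 = 0.7987

Final: 0.7987


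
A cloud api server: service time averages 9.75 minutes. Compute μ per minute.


μ = 1/(service time) in consistent units.
1 minute = 1 min, so μ = 1/9.75 = 0.1026 per minute

Final: 0.1026 /min


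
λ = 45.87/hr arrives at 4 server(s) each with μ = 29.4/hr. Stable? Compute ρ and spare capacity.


Total capacity cμ = 4·29.4 = 117.60/hr
ρ = λ/(cμ) = 45.87/117.60 = 0.3901
Stable ⇔ ρ < 1: YES
Spare capacity = cμ − λ = 117.60 − 45.87 = 71.73/hr

Final: ρ = 0.3901; stable; margin = 71.73/hr


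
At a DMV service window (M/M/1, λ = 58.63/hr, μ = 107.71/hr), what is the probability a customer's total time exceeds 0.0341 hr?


W ~ Exponential(μ−λ) for M/M/1.
μ − λ = 107.71 − 58.63 = 49.0800
P(W > t) = e^{−(μ−λ)t} = e^{−1.6736} = 0.187565

Final: 0.187565


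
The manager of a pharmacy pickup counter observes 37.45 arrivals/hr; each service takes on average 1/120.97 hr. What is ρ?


ρ = λ/μ = 37.45/120.97 = 0.3096

Final: 0.3096


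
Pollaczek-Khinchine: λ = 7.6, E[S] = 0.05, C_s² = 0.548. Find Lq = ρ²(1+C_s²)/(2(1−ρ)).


ρ = λ·E[S] = 7.6·0.05 = 0.3800
Lq = ρ²(1+C_s²)/(2(1−ρ)) = 0.1444·(1+0.548)/(2·0.6200)
= 0.1444·1.5480/1.2400 = 0.18027

Final: 0.18027


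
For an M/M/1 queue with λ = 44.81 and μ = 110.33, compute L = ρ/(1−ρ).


ρ = λ/μ = 44.81/110.33 = 0.4061
L = ρ/(1−ρ) = 0.4061/(1 − 0.4061) = 0.4061/0.5939 = 0.6839

Final: 0.6839


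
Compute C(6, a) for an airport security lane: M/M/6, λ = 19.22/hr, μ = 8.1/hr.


a = λ/μ = 2.3728; ρ = a/6 = 0.3955
P₀ = 0.092829 (from M/M/c formula)
C(c,a) = [a^c/(c!(1−ρ))]·P₀ = [178.48848/(720·0.6045)]·0.092829
= 0.41007·0.092829 = 0.038067

Final: 0.038067


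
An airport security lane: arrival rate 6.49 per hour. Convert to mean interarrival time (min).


Mean interarrival time = 1/λ = 1/6.49 hour = 0.15408 hour
In minutes: 0.15408 × 60 = 9.2450 min

Final: 9.2450 min


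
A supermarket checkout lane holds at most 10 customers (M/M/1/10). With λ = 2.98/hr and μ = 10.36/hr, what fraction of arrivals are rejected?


ρ = λ/μ = 2.98/10.36 = 0.2876
P_K = (1−ρ)ρ^K/(1−ρ^(K+1)) = (0.7124·0.000003878)/(1 − 0.000001115)
= 0.000002762/0.999999 = 0.000002762

Final: 0.000002762


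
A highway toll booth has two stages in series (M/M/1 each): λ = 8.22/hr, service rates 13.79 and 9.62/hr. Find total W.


Each node sees arrival rate λ = 8.22/hr (tandem ⇒ throughput preserved).
W₁ = 1/(μ₁−λ) = 1/(13.79−8.22) = 0.17953 hr
W₂ = 1/(μ₂−λ) = 1/(9.62−8.22) = 0.71429 hr
W_total = W₁ + W₂ = 0.17953 + 0.71429 = 0.89382 hr

Final: 0.89382 hr


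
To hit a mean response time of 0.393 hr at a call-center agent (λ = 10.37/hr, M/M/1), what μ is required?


W = 1/(μ−λ) ⇒ μ − λ = 1/W = 1/0.393 = 2.5445
μ = λ + 1/W = 10.37 + 2.5445 = 12.9145 per hr

Final: 12.9145 /hr


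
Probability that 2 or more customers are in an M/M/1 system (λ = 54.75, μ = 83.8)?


ρ = 54.75/83.8 = 0.6533
P(N ≥ n) = ρ^n = 0.6533^2 = 0.426855

Final: 0.426855


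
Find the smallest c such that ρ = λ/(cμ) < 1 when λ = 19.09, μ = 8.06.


Stability requires cμ > λ ⇔ c > λ/μ.
λ/μ = 19.09/8.06 = 2.3685
Minimum integer c = ⌊2.3685⌋ + 1 = 3
Check: 3·8.06 = 24.18 > 19.09, while 2·8.06 = 16.12 ≤ 19.09

Final: 3 servers


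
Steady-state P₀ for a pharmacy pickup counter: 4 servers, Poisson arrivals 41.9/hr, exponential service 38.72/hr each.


a = λ/μ = 41.9/38.72 = 1.0821; ρ = a/c = 0.2705
Σ_{k=0}^{3} a^k/k! (terms k=0..3) = 1.00000 + 1.08213 + 0.58550 + 0.21120 = 2.87882
Tail: a^4/(4!(1−ρ)) = 1.37124/(24·0.7295) = 0.07832
P₀ = 1/(2.87882 + 0.07832) = 1/2.95715 = 0.338164

Final: 0.338164


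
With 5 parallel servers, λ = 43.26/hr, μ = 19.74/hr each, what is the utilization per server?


ρ = λ/(cμ) = 43.26/(5·19.74) = 43.26/98.70 = 0.4383

Final: 0.4383


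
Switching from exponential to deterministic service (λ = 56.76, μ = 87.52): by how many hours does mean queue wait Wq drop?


ρ = 56.76/87.52 = 0.6485
Wq(M/M/1) = ρ/(μ−λ) = 0.6485/30.76 = 0.02108 hr
Wq(M/D/1) = ρ/(2(μ−λ)) = 0.01054 hr
Savings = 0.02108 − 0.01054 = 0.01054 hr

Final: 0.01054 hr


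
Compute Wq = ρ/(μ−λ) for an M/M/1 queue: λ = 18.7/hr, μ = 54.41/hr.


ρ = 18.7/54.41 = 0.3437
Wq = ρ/(μ−λ) = 0.3437/(54.41 − 18.7) = 0.3437/35.71 = 0.009624 hr

Final: 0.009624 hr


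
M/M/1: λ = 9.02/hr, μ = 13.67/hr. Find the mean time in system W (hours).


W = 1/(μ−λ) = 1/(13.67 − 9.02) = 1/4.65 = 0.2151 hr

Final: 0.2151 hr


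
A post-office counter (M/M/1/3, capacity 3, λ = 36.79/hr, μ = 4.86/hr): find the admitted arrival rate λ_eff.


ρ = 7.5700; P_K = (1−ρ)ρ^3/(1−ρ^4) = 0.868163
λ_eff = λ(1 − P_K) = 36.79·(1 − 0.868163) = 36.79·0.131837 = 4.8503 /hr

Final: 4.8503 /hr


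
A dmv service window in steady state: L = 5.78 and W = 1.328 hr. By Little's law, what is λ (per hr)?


λ = L/W = 5.78/1.328 = 4.3524 /hr

Final: 4.3524 /hr


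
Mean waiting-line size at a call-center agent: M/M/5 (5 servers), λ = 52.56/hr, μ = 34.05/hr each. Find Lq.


a = λ/μ = 1.5436; ρ = a/5 = 0.3087
P₀ = 0.213211
Lq = P₀·a^c·ρ / (c!·(1−ρ)²) = 0.213211·8.76377·0.3087/(120·0.47786)
= 0.01006

Final: 0.01006


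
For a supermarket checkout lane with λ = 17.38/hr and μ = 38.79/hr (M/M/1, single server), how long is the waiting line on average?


ρ = 17.38/38.79 = 0.4481
Lq = ρ²/(1−ρ) = 0.2008/0.5519 = 0.3637

Final: 0.3637


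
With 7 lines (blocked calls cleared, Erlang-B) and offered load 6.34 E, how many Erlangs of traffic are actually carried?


B(7,6.34) = 0.207091 (Erlang-B)
Carried load = a(1 − B) = 6.34·(1 − 0.207091) = 6.34·0.792909 = 5.0270 E

Final: 5.0270 Erlangs


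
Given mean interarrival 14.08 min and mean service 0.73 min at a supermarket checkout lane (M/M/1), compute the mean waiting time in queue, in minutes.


λ = 60/14.08 = 4.2614 /hr
μ = 60/0.73 = 82.1918 /hr
ρ = λ/μ = 4.2614/82.1918 = 0.05185
Wq = ρ/(μ−λ) = 0.05185/(82.1918−4.2614) = 0.0006653 hr
In minutes: 0.0006653·60 = 0.03992 min

Final: 0.03992 min


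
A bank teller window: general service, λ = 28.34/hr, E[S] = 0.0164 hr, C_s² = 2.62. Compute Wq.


ρ = λ·E[S] = 28.34·0.0164 = 0.4648
E[S²] = E[S]²(1+C_s²) = 0.0164²·(1+2.62) = 0.0009736
Wq = λ·E[S²]/(2(1−ρ)) = 28.34·0.0009736/(2·0.5352) = 0.02578 hr

Final: 0.02578 hr


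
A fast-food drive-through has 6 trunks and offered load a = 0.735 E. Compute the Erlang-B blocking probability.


B(c,a) = (a^c/c!) / Σ_{k=0}^{c} a^k/k!
a^6/6! = 0.0002190
Σ terms (k=0..6): 1.00000 + 0.73500 + 0.27011 + 0.06618 + 0.01216 + 0.001788 + 0.0002190 = 2.085457
B = 0.0002190/2.085457 = 0.0001050

Final: 0.0001050


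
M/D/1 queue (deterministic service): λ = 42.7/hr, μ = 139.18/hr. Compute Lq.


ρ = 42.7/139.18 = 0.3068
M/D/1: Lq = ρ²/(2(1−ρ)) = 0.09412/(2·0.6932) = 0.06789

Final: 0.06789


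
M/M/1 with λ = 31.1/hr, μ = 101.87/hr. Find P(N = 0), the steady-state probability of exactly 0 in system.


ρ = 31.1/101.87 = 0.3053
P_n = (1−ρ)·ρ^n = (1 − 0.3053)·0.3053^0 = 0.6947·1.000000 = 0.694709

Final: 0.694709


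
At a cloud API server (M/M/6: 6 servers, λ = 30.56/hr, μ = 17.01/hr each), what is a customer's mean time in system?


a = 1.7966; ρ = 0.2994; P₀ = 0.165736
Lq = P₀·a^c·ρ/(c!(1−ρ)²) = 0.004723
Wq = Lq/λ = 0.004723/30.56 = 0.0001545 hr
W = Wq + 1/μ = 0.0001545 + 0.05879 = 0.05894 hr

Final: 0.05894 hr


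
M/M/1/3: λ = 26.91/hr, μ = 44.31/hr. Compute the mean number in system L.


ρ = 26.91/44.31 = 0.6073
L = ρ[1 − (K+1)ρ^K + Kρ^(K+1)] / [(1−ρ)(1−ρ^(K+1))]
Numerator: 0.6073·(1 − 4·0.223994 + 3·0.136034) = 0.311021
Denominator: (0.3927)·(0.863966) = 0.339269
L = 0.311021/0.339269 = 0.9167

Final: 0.9167


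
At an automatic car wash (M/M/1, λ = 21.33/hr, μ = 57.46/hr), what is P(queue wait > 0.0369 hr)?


ρ = 21.33/57.46 = 0.3712
P(Wq > t) = ρ·e^{−(μ−λ)t} = 0.3712·e^{−1.3332}
= 0.3712·0.263633 = 0.097864

Final: 0.097864


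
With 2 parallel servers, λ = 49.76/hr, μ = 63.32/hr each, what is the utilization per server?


ρ = λ/(cμ) = 49.76/(2·63.32) = 49.76/126.64 = 0.3929

Final: 0.3929


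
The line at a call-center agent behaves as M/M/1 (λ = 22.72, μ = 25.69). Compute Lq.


ρ = 22.72/25.69 = 0.8844
Lq = ρ²/(1−ρ) = 0.7821/0.1156 = 6.7654

Final: 6.7654


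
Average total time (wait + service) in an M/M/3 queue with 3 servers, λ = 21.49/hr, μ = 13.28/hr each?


a = 1.6182; ρ = 0.5394; P₀ = 0.183119
Lq = P₀·a^c·ρ/(c!(1−ρ)²) = 0.32884
Wq = Lq/λ = 0.32884/21.49 = 0.01530 hr
W = Wq + 1/μ = 0.01530 + 0.07530 = 0.09060 hr

Final: 0.09060 hr


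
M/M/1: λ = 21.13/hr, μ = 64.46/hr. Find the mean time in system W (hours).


W = 1/(μ−λ) = 1/(64.46 − 21.13) = 1/43.33 = 0.02308 hr

Final: 0.02308 hr


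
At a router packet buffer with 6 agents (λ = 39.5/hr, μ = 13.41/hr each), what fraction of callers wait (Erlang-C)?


a = λ/μ = 2.9456; ρ = a/6 = 0.4909
P₀ = 0.051788 (from M/M/c formula)
C(c,a) = [a^c/(c!(1−ρ))]·P₀ = [653.14545/(720·0.5091)]·0.051788
= 1.78196·0.051788 = 0.092284

Final: 0.092284


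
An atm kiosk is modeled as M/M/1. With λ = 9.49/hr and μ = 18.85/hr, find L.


ρ = λ/μ = 9.49/18.85 = 0.5034
L = ρ/(1−ρ) = 0.5034/(1 − 0.5034) = 0.5034/0.4966 = 1.0139

Final: 1.0139


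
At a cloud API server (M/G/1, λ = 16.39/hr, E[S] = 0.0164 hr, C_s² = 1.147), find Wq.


ρ = λ·E[S] = 16.39·0.0164 = 0.2688
E[S²] = E[S]²(1+C_s²) = 0.0164²·(1+1.147) = 0.0005775
Wq = λ·E[S²]/(2(1−ρ)) = 16.39·0.0005775/(2·0.7312) = 0.006472 hr

Final: 0.006472 hr


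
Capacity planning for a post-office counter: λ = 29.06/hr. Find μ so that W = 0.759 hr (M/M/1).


W = 1/(μ−λ) ⇒ μ − λ = 1/W = 1/0.759 = 1.3175
μ = λ + 1/W = 29.06 + 1.3175 = 30.3775 per hr

Final: 30.3775 /hr


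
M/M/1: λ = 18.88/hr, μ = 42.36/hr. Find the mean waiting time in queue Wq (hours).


ρ = 18.88/42.36 = 0.4457
Wq = ρ/(μ−λ) = 0.4457/(42.36 − 18.88) = 0.4457/23.48 = 0.01898 hr

Final: 0.01898 hr


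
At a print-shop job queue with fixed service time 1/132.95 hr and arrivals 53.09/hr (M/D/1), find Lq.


ρ = 53.09/132.95 = 0.3993
M/D/1: Lq = ρ²/(2(1−ρ)) = 0.1595/(2·0.6007) = 0.13273

Final: 0.13273


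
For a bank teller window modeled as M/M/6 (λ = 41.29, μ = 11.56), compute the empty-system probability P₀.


a = λ/μ = 41.29/11.56 = 3.5718; ρ = a/c = 0.5953
Σ_{k=0}^{5} a^k/k! (terms k=0..5) = 1.00000 + 3.57180 + 6.37888 + 7.59469 + 6.78167 + 4.84456 = 30.17159
Tail: a^6/(6!(1−ρ)) = 2076.45390/(720·0.4047) = 7.12617
P₀ = 1/(30.17159 + 7.12617) = 1/37.29777 = 0.026811

Final: 0.026811


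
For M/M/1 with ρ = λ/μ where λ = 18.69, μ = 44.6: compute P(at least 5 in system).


ρ = 18.69/44.6 = 0.4191
P(N ≥ n) = ρ^n = 0.4191^5 = 0.012923

Final: 0.012923


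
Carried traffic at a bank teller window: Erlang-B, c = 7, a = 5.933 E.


B(7,5.933) = 0.180692 (Erlang-B)
Carried load = a(1 − B) = 5.933·(1 − 0.180692) = 5.933·0.819308 = 4.8610 E

Final: 4.8610 Erlangs


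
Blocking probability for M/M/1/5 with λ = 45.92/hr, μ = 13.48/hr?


ρ = λ/μ = 45.92/13.48 = 3.4065
P_K = (1−ρ)ρ^K/(1−ρ^(K+1)) = (-2.4065·458.732950)/(1 − 1562.686726)
= -1103.953776/-1561.686726 = 0.706898

Final: 0.706898


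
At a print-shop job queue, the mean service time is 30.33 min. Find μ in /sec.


μ = 1/(service time) in consistent units.
1 second = 0.0166667 min, so μ = 0.0166667/30.33 = 0.0005495 per second

Final: 0.0005495 /sec


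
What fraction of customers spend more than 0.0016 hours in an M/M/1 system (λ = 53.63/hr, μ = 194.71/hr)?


W ~ Exponential(μ−λ) for M/M/1.
μ − λ = 194.71 − 53.63 = 141.0800
P(W > t) = e^{−(μ−λ)t} = e^{−0.2257} = 0.797935

Final: 0.797935


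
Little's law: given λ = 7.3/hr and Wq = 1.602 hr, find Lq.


Lq = λWq = 7.3·1.602 = 11.6946

Final: 11.6946


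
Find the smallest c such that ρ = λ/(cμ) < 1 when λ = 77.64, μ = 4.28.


Stability requires cμ > λ ⇔ c > λ/μ.
λ/μ = 77.64/4.28 = 18.1402
Minimum integer c = ⌊18.1402⌋ + 1 = 19
Check: 19·4.28 = 81.32 > 77.64, while 18·4.28 = 77.04 ≤ 77.64

Final: 19 servers
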